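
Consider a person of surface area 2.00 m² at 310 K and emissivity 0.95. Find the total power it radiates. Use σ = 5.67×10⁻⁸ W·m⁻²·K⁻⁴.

P = εσAT⁴ = 0.95 × 5.67×10⁻⁸ × 2.00 × (310)⁴ = 0.95 × 5.67×10⁻⁸ × 2.00 × 9.24×10^9.
P = 995 W.

P ≈ 995 W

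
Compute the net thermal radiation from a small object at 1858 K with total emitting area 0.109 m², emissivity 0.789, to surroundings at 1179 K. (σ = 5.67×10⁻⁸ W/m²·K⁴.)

Q ≈ 48700 W

Q = εσA(T⁴ − T_s⁴). T⁴ − T_s⁴ = (1858)⁴ − (1179)⁴ = 1.19×10^13 − 1.93×10^12 = 9.99×10^12 K⁴.
Q = 0.789 × 5.67×10⁻⁸ × 0.109 × 9.99×10^12 = 48700 W.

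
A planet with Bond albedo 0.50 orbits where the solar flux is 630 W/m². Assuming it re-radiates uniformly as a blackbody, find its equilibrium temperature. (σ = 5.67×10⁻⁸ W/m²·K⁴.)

Power absorbed = (1−a)S·πR²; power emitted = 4πR²σT⁴. Equating and cancelling πR²:
T = ((1−a)S / 4σ)^(1/4) = (315 / (4 × 5.67×10⁻⁸))^(1/4) = (1.39×10^9)^(1/4).
T = 193 K.

T ≈ 193 K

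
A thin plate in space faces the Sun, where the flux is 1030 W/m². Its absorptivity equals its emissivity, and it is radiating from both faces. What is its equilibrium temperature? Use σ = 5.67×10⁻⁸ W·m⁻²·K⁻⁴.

Absorbed flux αS = emitted flux 2εσT⁴ per unit area; with α = ε this gives T = (S/2σ)^(1/4).
T = (1030 / (2 × 5.67×10⁻⁸))^(1/4) = (9.08×10^9)^(1/4).
T = 309 K.

T ≈ 309 K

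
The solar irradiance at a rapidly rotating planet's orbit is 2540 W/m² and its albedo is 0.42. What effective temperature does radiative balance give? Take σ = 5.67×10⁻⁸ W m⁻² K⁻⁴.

T ≈ 284 K

Power absorbed = (1−a)S·πR²; power emitted = 4πR²σT⁴. Equating and cancelling πR²:
T = ((1−a)S / 4σ)^(1/4) = (1470 / (4 × 5.67×10⁻⁸))^(1/4) = (6.50×10^9)^(1/4).
T = 284 K.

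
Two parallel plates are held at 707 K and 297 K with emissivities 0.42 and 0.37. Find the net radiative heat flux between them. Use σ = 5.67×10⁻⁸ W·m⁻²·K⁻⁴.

q ≈ 3360 W/m²

For two large parallel gray plates, q = σ(T₁⁴ − T₂⁴) / (1/ε₁ + 1/ε₂ − 1).
1/ε₁ + 1/ε₂ − 1 = 1/0.42 + 1/0.37 − 1 = 4.084.
T₁⁴ − T₂⁴ = 2.50×10^11 − 7.78×10^9 = 2.42×10^11 K⁴.
q = 5.67×10⁻⁸ × 2.42×10^11 / 4.084 = 3360 W/m².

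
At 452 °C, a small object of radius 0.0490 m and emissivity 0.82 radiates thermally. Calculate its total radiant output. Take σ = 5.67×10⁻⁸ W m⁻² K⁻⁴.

A = 4πr² = 4π × (0.0490)² = 0.0302 m².
452 °C = 725 K.
P = εσAT⁴ = 0.82 × 5.67×10⁻⁸ × 0.0302 × (725)⁴ = 0.82 × 5.67×10⁻⁸ × 0.0302 × 2.76×10^11.
P = 388 W.

P ≈ 388 W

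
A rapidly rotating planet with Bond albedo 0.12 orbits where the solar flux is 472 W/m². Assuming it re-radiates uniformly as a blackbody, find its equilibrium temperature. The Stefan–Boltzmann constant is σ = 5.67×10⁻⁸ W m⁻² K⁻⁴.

T ≈ 207 K

Power absorbed = (1−a)S·πR²; power emitted = 4πR²σT⁴. Equating and cancelling πR²:
T = ((1−a)S / 4σ)^(1/4) = (415 / (4 × 5.67×10⁻⁸))^(1/4) = (1.83×10^9)^(1/4).
T = 207 K.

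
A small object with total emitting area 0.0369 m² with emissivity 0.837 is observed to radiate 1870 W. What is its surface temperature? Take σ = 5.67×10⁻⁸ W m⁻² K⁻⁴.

T ≈ 1020 K

From P = εσAT⁴, T = (P / εσA)^(1/4) = (1870 / (0.837 × 5.67×10⁻⁸ × 0.0369))^(1/4).
T = (1.07×10^12)^(1/4) = 1020 K.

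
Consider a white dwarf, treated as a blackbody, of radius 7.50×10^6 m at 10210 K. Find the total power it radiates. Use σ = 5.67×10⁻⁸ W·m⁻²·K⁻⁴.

A = 4πr² = 4π × (7.50×10^6)² = 7.07×10^14 m².
P = σAT⁴ = 5.67×10⁻⁸ × 7.07×10^14 × (10210)⁴ = 5.67×10⁻⁸ × 7.07×10^14 × 1.09×10^16.
P = 4.36×10^23 W.

P ≈ 4.36×10^23 W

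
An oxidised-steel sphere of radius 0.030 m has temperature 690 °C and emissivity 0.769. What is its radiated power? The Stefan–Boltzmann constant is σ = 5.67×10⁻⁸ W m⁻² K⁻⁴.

A = 4πr² = 4π × (0.030)² = 0.0113 m².
690 °C = 963 K.
P = εσAT⁴ = 0.769 × 5.67×10⁻⁸ × 0.0113 × (963)⁴ = 0.769 × 5.67×10⁻⁸ × 0.0113 × 8.60×10^11.
P = 424 W.

P ≈ 424 W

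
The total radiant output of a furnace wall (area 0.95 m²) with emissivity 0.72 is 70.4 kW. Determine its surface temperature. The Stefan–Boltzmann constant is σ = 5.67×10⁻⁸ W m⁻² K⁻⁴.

From P = εσAT⁴, T = (P / εσA)^(1/4) = (70400 / (0.72 × 5.67×10⁻⁸ × 0.950))^(1/4).
T = (1.82×10^12)^(1/4) = 1160 K.

T ≈ 1160 K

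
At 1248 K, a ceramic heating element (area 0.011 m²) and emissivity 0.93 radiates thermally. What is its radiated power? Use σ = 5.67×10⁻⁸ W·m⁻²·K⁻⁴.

P = εσAT⁴ = 0.93 × 5.67×10⁻⁸ × 0.0110 × (1248)⁴ = 0.93 × 5.67×10⁻⁸ × 0.0110 × 2.43×10^12.
P = 1410 W.

P ≈ 1410 W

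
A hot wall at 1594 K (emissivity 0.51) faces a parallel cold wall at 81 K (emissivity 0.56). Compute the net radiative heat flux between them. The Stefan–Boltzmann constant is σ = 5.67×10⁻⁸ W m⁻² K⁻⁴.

For two large parallel gray plates, q = σ(T₁⁴ − T₂⁴) / (1/ε₁ + 1/ε₂ − 1).
1/ε₁ + 1/ε₂ − 1 = 1/0.51 + 1/0.56 − 1 = 2.746.
T₁⁴ − T₂⁴ = 6.46×10^12 − 4.30×10^7 = 6.46×10^12 K⁴.
q = 5.67×10⁻⁸ × 6.46×10^12 / 2.746 = 1.33×10^5 W/m².

q ≈ 1.33×10^5 W/m²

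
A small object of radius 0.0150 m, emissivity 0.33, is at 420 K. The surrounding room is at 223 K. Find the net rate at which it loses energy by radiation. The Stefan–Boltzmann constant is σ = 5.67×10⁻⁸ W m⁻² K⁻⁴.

Q ≈ 1.52 W

A = 4πr² = 4π × (0.0150)² = 2.83×10^-3 m².
Q = εσA(T⁴ − T_s⁴). T⁴ − T_s⁴ = (420)⁴ − (223)⁴ = 3.11×10^10 − 2.47×10^9 = 2.86×10^10 K⁴.
Q = 0.33 × 5.67×10⁻⁸ × 2.83×10^-3 × 2.86×10^10 = 1.52 W.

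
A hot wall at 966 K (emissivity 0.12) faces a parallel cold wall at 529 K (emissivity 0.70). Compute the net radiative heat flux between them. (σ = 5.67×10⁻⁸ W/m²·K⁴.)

For two large parallel gray plates, q = σ(T₁⁴ − T₂⁴) / (1/ε₁ + 1/ε₂ − 1).
1/ε₁ + 1/ε₂ − 1 = 1/0.12 + 1/0.70 − 1 = 8.762.
T₁⁴ − T₂⁴ = 8.71×10^11 − 7.83×10^10 = 7.92×10^11 K⁴.
q = 5.67×10⁻⁸ × 7.92×10^11 / 8.762 = 5130 W/m².

q ≈ 5130 W/m²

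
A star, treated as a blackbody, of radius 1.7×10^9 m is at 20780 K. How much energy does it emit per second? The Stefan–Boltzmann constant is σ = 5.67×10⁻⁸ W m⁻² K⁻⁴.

P ≈ 3.84×10^29 W

A = 4πr² = 4π × (1.7×10^9)² = 3.63×10^19 m².
P = σAT⁴ = 5.67×10⁻⁸ × 3.63×10^19 × (20780)⁴ = 5.67×10⁻⁸ × 3.63×10^19 × 1.86×10^17.
P = 3.84×10^29 W.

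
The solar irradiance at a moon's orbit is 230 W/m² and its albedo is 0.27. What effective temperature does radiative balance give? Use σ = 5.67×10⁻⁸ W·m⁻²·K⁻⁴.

T ≈ 165 K

Power absorbed = (1−a)S·πR²; power emitted = 4πR²σT⁴. Equating and cancelling πR²:
T = ((1−a)S / 4σ)^(1/4) = (168 / (4 × 5.67×10⁻⁸))^(1/4) = (7.40×10^8)^(1/4).
T = 165 K.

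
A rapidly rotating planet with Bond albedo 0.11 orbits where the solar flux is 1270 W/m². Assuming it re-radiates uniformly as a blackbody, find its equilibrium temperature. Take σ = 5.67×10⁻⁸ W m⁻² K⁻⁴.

Power absorbed = (1−a)S·πR²; power emitted = 4πR²σT⁴. Equating and cancelling πR²:
T = ((1−a)S / 4σ)^(1/4) = (1130 / (4 × 5.67×10⁻⁸))^(1/4) = (4.98×10^9)^(1/4).
T = 266 K.

T ≈ 266 K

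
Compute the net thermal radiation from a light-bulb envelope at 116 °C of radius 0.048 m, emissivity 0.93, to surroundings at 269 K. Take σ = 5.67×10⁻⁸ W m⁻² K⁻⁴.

A = 4πr² = 4π × (0.048)² = 0.0290 m².
Convert: 116 °C = 389 K.
Q = εσA(T⁴ − T_s⁴). T⁴ − T_s⁴ = (389)⁴ − (269)⁴ = 2.29×10^10 − 5.24×10^9 = 1.77×10^10 K⁴.
Q = 0.93 × 5.67×10⁻⁸ × 0.0290 × 1.77×10^10 = 27.0 W.

Q ≈ 27.0 W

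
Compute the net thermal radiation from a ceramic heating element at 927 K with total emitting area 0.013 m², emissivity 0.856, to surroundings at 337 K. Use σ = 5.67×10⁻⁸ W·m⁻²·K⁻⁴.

Q = εσA(T⁴ − T_s⁴). T⁴ − T_s⁴ = (927)⁴ − (337)⁴ = 7.38×10^11 − 1.29×10^10 = 7.26×10^11 K⁴.
Q = 0.856 × 5.67×10⁻⁸ × 0.0130 × 7.26×10^11 = 458 W.

Q ≈ 458 W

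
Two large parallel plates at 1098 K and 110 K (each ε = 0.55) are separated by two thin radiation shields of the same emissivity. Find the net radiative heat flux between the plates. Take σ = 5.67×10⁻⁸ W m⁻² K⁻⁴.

q ≈ 10400 W/m²

Each of the 3 gaps contributes resistance (2/ε − 1) = 2/0.55 − 1 = 2.636; total = 7.909.
q = σ(T₁⁴ − T₂⁴) / 7.909 = 5.67×10⁻⁸ × 1.45×10^12 / 7.909 = 10400 W/m².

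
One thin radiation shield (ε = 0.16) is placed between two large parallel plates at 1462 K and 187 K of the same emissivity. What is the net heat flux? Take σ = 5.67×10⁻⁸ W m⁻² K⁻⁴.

q ≈ 11300 W/m²

Each of the 2 gaps contributes resistance (2/ε − 1) = 2/0.16 − 1 = 11.50; total = 23.00.
q = σ(T₁⁴ − T₂⁴) / 23.00 = 5.67×10⁻⁸ × 4.57×10^12 / 23.00 = 11300 W/m².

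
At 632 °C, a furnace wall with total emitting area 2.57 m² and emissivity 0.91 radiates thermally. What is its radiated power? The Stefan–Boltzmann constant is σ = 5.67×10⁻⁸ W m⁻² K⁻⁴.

632 °C = 905 K.
Stefan–Boltzmann: P = εσAT⁴ = 0.91 × 5.67×10⁻⁸ × 2.57 × (905)⁴ = 0.91 × 5.67×10⁻⁸ × 2.57 × 6.71×10^11.
P = 89000 W.

P ≈ 89000 W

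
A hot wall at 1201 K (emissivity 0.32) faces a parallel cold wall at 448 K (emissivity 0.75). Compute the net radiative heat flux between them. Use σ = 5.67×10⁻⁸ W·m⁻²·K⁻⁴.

For two large parallel gray plates, q = σ(T₁⁴ − T₂⁴) / (1/ε₁ + 1/ε₂ − 1).
1/ε₁ + 1/ε₂ − 1 = 1/0.32 + 1/0.75 − 1 = 3.458.
T₁⁴ − T₂⁴ = 2.08×10^12 − 4.03×10^10 = 2.04×10^12 K⁴.
q = 5.67×10⁻⁸ × 2.04×10^12 / 3.458 = 33500 W/m².

q ≈ 33500 W/m²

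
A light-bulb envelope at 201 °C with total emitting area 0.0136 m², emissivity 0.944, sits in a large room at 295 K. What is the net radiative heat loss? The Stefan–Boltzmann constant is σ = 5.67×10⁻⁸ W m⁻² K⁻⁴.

Q ≈ 31.2 W

Convert: 201 °C = 474 K.
Q = εσA(T⁴ − T_s⁴). T⁴ − T_s⁴ = (474)⁴ − (295)⁴ = 5.05×10^10 − 7.57×10^9 = 4.29×10^10 K⁴.
Q = 0.944 × 5.67×10⁻⁸ × 0.0136 × 4.29×10^10 = 31.2 W.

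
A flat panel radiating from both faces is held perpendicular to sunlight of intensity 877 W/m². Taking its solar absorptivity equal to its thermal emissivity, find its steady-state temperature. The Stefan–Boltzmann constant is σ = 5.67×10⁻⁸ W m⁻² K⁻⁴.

T ≈ 297 K

Absorbed flux αS = emitted flux 2εσT⁴ per unit area; with α = ε this gives T = (S/2σ)^(1/4).
T = (877 / (2 × 5.67×10⁻⁸))^(1/4) = (7.73×10^9)^(1/4).
T = 297 K.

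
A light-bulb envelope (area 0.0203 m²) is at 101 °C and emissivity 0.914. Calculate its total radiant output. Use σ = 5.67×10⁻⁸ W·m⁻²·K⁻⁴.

101 °C = 374 K.
Stefan–Boltzmann: P = εσAT⁴ = 0.914 × 5.67×10⁻⁸ × 0.0203 × (374)⁴ = 0.914 × 5.67×10⁻⁸ × 0.0203 × 1.96×10^10.
P = 20.6 W.

P ≈ 20.6 W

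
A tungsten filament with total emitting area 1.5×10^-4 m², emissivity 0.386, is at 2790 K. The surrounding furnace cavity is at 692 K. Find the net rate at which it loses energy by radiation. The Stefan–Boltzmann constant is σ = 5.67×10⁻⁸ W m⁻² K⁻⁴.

Q ≈ 198 W

Q = εσA(T⁴ − T_s⁴). T⁴ − T_s⁴ = (2790)⁴ − (692)⁴ = 6.06×10^13 − 2.29×10^11 = 6.04×10^13 K⁴.
Q = 0.386 × 5.67×10⁻⁸ × 1.50×10^-4 × 6.04×10^13 = 198 W.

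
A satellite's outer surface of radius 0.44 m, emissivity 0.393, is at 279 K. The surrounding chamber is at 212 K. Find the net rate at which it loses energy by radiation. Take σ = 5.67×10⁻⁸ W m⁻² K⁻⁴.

A = 4πr² = 4π × (0.44)² = 2.43 m².
Q = εσA(T⁴ − T_s⁴). T⁴ − T_s⁴ = (279)⁴ − (212)⁴ = 6.06×10^9 − 2.02×10^9 = 4.04×10^9 K⁴.
Q = 0.393 × 5.67×10⁻⁸ × 2.43 × 4.04×10^9 = 219 W.

Q ≈ 219 W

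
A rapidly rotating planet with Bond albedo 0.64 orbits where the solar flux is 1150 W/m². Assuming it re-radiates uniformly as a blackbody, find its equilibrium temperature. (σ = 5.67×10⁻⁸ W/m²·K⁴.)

T ≈ 207 K

Power absorbed = (1−a)S·πR²; power emitted = 4πR²σT⁴. Equating and cancelling πR²:
T = ((1−a)S / 4σ)^(1/4) = (414 / (4 × 5.67×10⁻⁸))^(1/4) = (1.83×10^9)^(1/4).
T = 207 K.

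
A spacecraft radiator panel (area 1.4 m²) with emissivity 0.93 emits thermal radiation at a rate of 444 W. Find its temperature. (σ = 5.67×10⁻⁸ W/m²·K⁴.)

T ≈ 278 K

From P = εσAT⁴, T = (P / εσA)^(1/4) = (444 / (0.93 × 5.67×10⁻⁸ × 1.40))^(1/4).
T = (6.01×10^9)^(1/4) = 278 K.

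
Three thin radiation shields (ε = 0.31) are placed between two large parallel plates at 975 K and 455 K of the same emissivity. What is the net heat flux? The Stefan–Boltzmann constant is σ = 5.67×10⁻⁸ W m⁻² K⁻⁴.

q ≈ 2240 W/m²

Each of the 4 gaps contributes resistance (2/ε − 1) = 2/0.31 − 1 = 5.452; total = 21.81.
q = σ(T₁⁴ − T₂⁴) / 21.81 = 5.67×10⁻⁸ × 8.61×10^11 / 21.81 = 2240 W/m².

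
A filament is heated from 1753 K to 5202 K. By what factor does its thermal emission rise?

ratio ≈ 77.5

P ∝ T⁴, so the ratio is (5202/1753)⁴ = (2.967)⁴ = 77.5.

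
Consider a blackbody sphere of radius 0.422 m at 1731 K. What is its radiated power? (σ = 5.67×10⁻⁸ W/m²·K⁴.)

P ≈ 1.14×10^6 W

A = 4πr² = 4π × (0.422)² = 2.24 m².
P = σAT⁴ = 5.67×10⁻⁸ × 2.24 × (1731)⁴ = 5.67×10⁻⁸ × 2.24 × 8.98×10^12.
P = 1.14×10^6 W.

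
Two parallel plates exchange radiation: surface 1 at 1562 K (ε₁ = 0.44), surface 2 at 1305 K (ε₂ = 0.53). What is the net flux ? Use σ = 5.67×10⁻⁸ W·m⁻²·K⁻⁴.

q ≈ 54800 W/m²

For two large parallel gray plates, q = σ(T₁⁴ − T₂⁴) / (1/ε₁ + 1/ε₂ − 1).
1/ε₁ + 1/ε₂ − 1 = 1/0.44 + 1/0.53 − 1 = 3.160.
T₁⁴ − T₂⁴ = 5.95×10^12 − 2.90×10^12 = 3.05×10^12 K⁴.
q = 5.67×10⁻⁸ × 3.05×10^12 / 3.160 = 54800 W/m².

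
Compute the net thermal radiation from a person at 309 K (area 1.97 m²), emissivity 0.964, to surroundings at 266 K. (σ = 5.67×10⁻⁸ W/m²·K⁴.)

Q = εσA(T⁴ − T_s⁴). T⁴ − T_s⁴ = (309)⁴ − (266)⁴ = 9.12×10^9 − 5.01×10^9 = 4.11×10^9 K⁴.
Q = 0.964 × 5.67×10⁻⁸ × 1.97 × 4.11×10^9 = 443 W.

Q ≈ 443 W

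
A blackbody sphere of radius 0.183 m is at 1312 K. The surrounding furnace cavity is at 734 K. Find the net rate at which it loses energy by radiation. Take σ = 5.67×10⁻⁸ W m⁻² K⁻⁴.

A = 4πr² = 4π × (0.183)² = 0.421 m².
Q = σA(T⁴ − T_s⁴). T⁴ − T_s⁴ = (1312)⁴ − (734)⁴ = 2.96×10^12 − 2.90×10^11 = 2.67×10^12 K⁴.
Q = 5.67×10⁻⁸ × 0.421 × 2.67×10^12 = 63800 W.

Q ≈ 63800 W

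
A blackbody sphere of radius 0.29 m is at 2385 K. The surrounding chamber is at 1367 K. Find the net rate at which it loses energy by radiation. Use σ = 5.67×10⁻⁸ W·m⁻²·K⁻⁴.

Q ≈ 1.73×10^6 W

A = 4πr² = 4π × (0.29)² = 1.06 m².
Q = σA(T⁴ − T_s⁴). T⁴ − T_s⁴ = (2385)⁴ − (1367)⁴ = 3.24×10^13 − 3.49×10^12 = 2.89×10^13 K⁴.
Q = 5.67×10⁻⁸ × 1.06 × 2.89×10^13 = 1.73×10^6 W.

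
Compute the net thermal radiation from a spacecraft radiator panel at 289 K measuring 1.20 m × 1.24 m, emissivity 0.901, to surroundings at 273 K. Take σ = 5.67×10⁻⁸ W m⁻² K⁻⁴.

A = 1.20 × 1.24 = 1.49 m².
Q = εσA(T⁴ − T_s⁴). T⁴ − T_s⁴ = (289)⁴ − (273)⁴ = 6.98×10^9 − 5.55×10^9 = 1.42×10^9 K⁴.
Q = 0.901 × 5.67×10⁻⁸ × 1.49 × 1.42×10^9 = 108 W.

Q ≈ 108 W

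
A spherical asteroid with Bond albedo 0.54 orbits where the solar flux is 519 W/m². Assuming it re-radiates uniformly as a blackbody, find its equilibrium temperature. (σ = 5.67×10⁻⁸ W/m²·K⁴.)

T ≈ 180 K

Power absorbed = (1−a)S·πR²; power emitted = 4πR²σT⁴. Equating and cancelling πR²:
T = ((1−a)S / 4σ)^(1/4) = (239 / (4 × 5.67×10⁻⁸))^(1/4) = (1.05×10^9)^(1/4).
T = 180 K.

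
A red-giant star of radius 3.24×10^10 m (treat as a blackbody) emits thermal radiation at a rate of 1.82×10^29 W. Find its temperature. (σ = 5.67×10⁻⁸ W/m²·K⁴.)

A = 4πr² = 4π × (3.24×10^10)² = 1.32×10^22 m².
From P = σAT⁴, T = (P / σA)^(1/4) = (1.82×10^29 / (5.67×10⁻⁸ × 1.32×10^22))^(1/4).
T = (2.43×10^14)^(1/4) = 3950 K.

T ≈ 3950 K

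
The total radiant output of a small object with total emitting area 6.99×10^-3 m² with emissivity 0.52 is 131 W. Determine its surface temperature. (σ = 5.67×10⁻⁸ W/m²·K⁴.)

From P = εσAT⁴, T = (P / εσA)^(1/4) = (131 / (0.52 × 5.67×10⁻⁸ × 6.99×10^-3))^(1/4).
T = (6.36×10^11)^(1/4) = 893 K.

T ≈ 893 K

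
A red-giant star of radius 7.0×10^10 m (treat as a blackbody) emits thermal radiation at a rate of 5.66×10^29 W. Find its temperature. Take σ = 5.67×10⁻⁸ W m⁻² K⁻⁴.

T ≈ 3570 K

A = 4πr² = 4π × (7.0×10^10)² = 6.16×10^22 m².
From P = σAT⁴, T = (P / σA)^(1/4) = (5.66×10^29 / (5.67×10⁻⁸ × 6.16×10^22))^(1/4).
T = (1.62×10^14)^(1/4) = 3570 K.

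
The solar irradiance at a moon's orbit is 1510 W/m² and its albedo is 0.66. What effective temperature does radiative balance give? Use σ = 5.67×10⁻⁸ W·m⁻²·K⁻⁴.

Power absorbed = (1−a)S·πR²; power emitted = 4πR²σT⁴. Equating and cancelling πR²:
T = ((1−a)S / 4σ)^(1/4) = (513 / (4 × 5.67×10⁻⁸))^(1/4) = (2.26×10^9)^(1/4).
T = 218 K.

T ≈ 218 K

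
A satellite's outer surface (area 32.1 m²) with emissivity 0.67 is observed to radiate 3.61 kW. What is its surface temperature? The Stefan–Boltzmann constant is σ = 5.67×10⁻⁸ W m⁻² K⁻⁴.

From P = εσAT⁴, T = (P / εσA)^(1/4) = (3610 / (0.67 × 5.67×10⁻⁸ × 32.1))^(1/4).
T = (2.96×10^9)^(1/4) = 233 K.

T ≈ 233 K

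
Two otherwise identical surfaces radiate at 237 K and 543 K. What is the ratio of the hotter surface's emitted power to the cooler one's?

ratio ≈ 27.6

P ∝ T⁴, so the ratio is (543/237)⁴ = (2.291)⁴ = 27.6.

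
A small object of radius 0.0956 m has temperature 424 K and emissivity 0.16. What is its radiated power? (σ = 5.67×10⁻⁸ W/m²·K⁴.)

A = 4πr² = 4π × (0.0956)² = 0.115 m².
P = εσAT⁴ = 0.16 × 5.67×10⁻⁸ × 0.115 × (424)⁴ = 0.16 × 5.67×10⁻⁸ × 0.115 × 3.23×10^10.
P = 33.7 W.

P ≈ 33.7 W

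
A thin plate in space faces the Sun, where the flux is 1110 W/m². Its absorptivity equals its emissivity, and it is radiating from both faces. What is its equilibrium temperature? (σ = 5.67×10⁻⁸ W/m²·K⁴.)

T ≈ 315 K

Absorbed flux αS = emitted flux 2εσT⁴ per unit area; with α = ε this gives T = (S/2σ)^(1/4).
T = (1110 / (2 × 5.67×10⁻⁸))^(1/4) = (9.79×10^9)^(1/4).
T = 315 K.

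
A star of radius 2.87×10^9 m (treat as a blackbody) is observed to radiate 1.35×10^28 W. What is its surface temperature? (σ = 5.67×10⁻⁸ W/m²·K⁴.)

A = 4πr² = 4π × (2.87×10^9)² = 1.04×10^20 m².
From P = σAT⁴, T = (P / σA)^(1/4) = (1.35×10^28 / (5.67×10⁻⁸ × 1.04×10^20))^(1/4).
T = (2.30×10^15)^(1/4) = 6930 K.

T ≈ 6930 K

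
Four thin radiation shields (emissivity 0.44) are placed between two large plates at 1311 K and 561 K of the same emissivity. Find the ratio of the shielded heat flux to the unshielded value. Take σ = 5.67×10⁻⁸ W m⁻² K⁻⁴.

With N identical shields there are N+1 = 5 gaps in series, each with the same radiative resistance, so the flux falls to 1/(N+1) of its unshielded value.

ratio ≈ 0.200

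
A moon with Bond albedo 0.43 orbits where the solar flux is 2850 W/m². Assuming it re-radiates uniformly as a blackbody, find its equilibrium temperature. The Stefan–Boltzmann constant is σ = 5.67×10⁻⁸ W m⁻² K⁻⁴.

Power absorbed = (1−a)S·πR²; power emitted = 4πR²σT⁴. Equating and cancelling πR²:
T = ((1−a)S / 4σ)^(1/4) = (1620 / (4 × 5.67×10⁻⁸))^(1/4) = (7.16×10^9)^(1/4).
T = 291 K.

T ≈ 291 K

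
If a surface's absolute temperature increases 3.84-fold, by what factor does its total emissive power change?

P ∝ T⁴, so the power scales as (3.84)⁴ = 217.

factor ≈ 217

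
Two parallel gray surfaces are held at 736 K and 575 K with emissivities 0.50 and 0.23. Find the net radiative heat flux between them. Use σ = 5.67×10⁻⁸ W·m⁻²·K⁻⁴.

q ≈ 1950 W/m²

For two large parallel gray plates, q = σ(T₁⁴ − T₂⁴) / (1/ε₁ + 1/ε₂ − 1).
1/ε₁ + 1/ε₂ − 1 = 1/0.50 + 1/0.23 − 1 = 5.348.
T₁⁴ − T₂⁴ = 2.93×10^11 − 1.09×10^11 = 1.84×10^11 K⁴.
q = 5.67×10⁻⁸ × 1.84×10^11 / 5.348 = 1950 W/m².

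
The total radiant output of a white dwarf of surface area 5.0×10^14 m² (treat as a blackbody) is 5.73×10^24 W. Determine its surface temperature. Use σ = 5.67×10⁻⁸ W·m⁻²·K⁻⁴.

From P = σAT⁴, T = (P / σA)^(1/4) = (5.73×10^24 / (5.67×10⁻⁸ × 5.00×10^14))^(1/4).
T = (2.02×10^17)^(1/4) = 21200 K.

T ≈ 21200 K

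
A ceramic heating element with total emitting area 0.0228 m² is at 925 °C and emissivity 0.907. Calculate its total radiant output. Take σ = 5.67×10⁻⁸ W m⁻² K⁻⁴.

P ≈ 2420 W

925 °C = 1198 K.
Stefan–Boltzmann: P = εσAT⁴ = 0.907 × 5.67×10⁻⁸ × 0.0228 × (1198)⁴ = 0.907 × 5.67×10⁻⁸ × 0.0228 × 2.06×10^12.
P = 2420 W.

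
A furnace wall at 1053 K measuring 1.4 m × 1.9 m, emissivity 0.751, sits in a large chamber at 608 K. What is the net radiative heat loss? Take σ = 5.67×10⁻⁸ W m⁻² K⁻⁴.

Q ≈ 1.24×10^5 W

A = 1.4 × 1.9 = 2.66 m².
Q = εσA(T⁴ − T_s⁴). T⁴ − T_s⁴ = (1053)⁴ − (608)⁴ = 1.23×10^12 − 1.37×10^11 = 1.09×10^12 K⁴.
Q = 0.751 × 5.67×10⁻⁸ × 2.66 × 1.09×10^12 = 1.24×10^5 W.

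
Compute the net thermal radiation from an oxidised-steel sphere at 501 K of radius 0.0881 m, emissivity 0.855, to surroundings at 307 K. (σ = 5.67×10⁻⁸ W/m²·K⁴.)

A = 4πr² = 4π × (0.0881)² = 0.0975 m².
Q = εσA(T⁴ − T_s⁴). T⁴ − T_s⁴ = (501)⁴ − (307)⁴ = 6.30×10^10 − 8.88×10^9 = 5.41×10^10 K⁴.
Q = 0.855 × 5.67×10⁻⁸ × 0.0975 × 5.41×10^10 = 256 W.

Q ≈ 256 W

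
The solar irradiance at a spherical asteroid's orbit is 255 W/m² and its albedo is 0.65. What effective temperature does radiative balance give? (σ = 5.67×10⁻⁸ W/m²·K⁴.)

T ≈ 141 K

Power absorbed = (1−a)S·πR²; power emitted = 4πR²σT⁴. Equating and cancelling πR²:
T = ((1−a)S / 4σ)^(1/4) = (89.2 / (4 × 5.67×10⁻⁸))^(1/4) = (3.94×10^8)^(1/4).
T = 141 K.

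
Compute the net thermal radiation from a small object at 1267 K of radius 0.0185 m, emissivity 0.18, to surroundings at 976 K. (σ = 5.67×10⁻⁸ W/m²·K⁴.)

Q ≈ 73.3 W

A = 4πr² = 4π × (0.0185)² = 4.30×10^-3 m².
Q = εσA(T⁴ − T_s⁴). T⁴ − T_s⁴ = (1267)⁴ − (976)⁴ = 2.58×10^12 − 9.07×10^11 = 1.67×10^12 K⁴.
Q = 0.18 × 5.67×10⁻⁸ × 4.30×10^-3 × 1.67×10^12 = 73.3 W.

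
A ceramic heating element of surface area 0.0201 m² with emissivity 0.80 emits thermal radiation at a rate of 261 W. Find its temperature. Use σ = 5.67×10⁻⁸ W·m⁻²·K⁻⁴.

T ≈ 731 K

From P = εσAT⁴, T = (P / εσA)^(1/4) = (261 / (0.80 × 5.67×10⁻⁸ × 0.0201))^(1/4).
T = (2.86×10^11)^(1/4) = 731 K.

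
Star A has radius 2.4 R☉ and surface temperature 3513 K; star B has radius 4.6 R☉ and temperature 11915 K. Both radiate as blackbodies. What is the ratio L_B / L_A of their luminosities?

L = 4πR²σT⁴ ∝ R²T⁴, so L_B/L_A = (4.6/2.4)² × (11915/3513)⁴ = 3.67 × 132 = 486.

L_B/L_A ≈ 486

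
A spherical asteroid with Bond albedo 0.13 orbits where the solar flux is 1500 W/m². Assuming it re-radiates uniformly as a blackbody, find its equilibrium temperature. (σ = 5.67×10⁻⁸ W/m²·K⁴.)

Power absorbed = (1−a)S·πR²; power emitted = 4πR²σT⁴. Equating and cancelling πR²:
T = ((1−a)S / 4σ)^(1/4) = (1300 / (4 × 5.67×10⁻⁸))^(1/4) = (5.75×10^9)^(1/4).
T = 275 K.

T ≈ 275 K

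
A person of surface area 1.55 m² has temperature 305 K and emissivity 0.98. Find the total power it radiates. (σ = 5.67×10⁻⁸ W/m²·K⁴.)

P ≈ 745 W

Stefan–Boltzmann: P = εσAT⁴ = 0.98 × 5.67×10⁻⁸ × 1.55 × (305)⁴ = 0.98 × 5.67×10⁻⁸ × 1.55 × 8.65×10^9.
P = 745 W.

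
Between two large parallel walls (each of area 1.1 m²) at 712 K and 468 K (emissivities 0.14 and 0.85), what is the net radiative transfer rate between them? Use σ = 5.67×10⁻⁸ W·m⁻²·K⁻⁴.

Q ≈ 1780 W

For two large parallel gray plates, q = σ(T₁⁴ − T₂⁴) / (1/ε₁ + 1/ε₂ − 1).
1/ε₁ + 1/ε₂ − 1 = 1/0.14 + 1/0.85 − 1 = 7.319.
T₁⁴ − T₂⁴ = 2.57×10^11 − 4.80×10^10 = 2.09×10^11 K⁴.
q = 5.67×10⁻⁸ × 2.09×10^11 / 7.319 = 1620 W/m².
Q = q·A = 1620 × 1.1 = 1780 W.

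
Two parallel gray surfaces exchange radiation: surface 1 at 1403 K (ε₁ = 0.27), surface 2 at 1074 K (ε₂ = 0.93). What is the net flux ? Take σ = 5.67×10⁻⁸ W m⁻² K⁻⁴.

q ≈ 38200 W/m²

For two large parallel gray plates, q = σ(T₁⁴ − T₂⁴) / (1/ε₁ + 1/ε₂ − 1).
1/ε₁ + 1/ε₂ − 1 = 1/0.27 + 1/0.93 − 1 = 3.779.
T₁⁴ − T₂⁴ = 3.87×10^12 − 1.33×10^12 = 2.54×10^12 K⁴.
q = 5.67×10⁻⁸ × 2.54×10^12 / 3.779 = 38200 W/m².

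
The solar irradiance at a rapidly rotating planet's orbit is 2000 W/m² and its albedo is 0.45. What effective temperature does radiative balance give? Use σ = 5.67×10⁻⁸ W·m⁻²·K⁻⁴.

Power absorbed = (1−a)S·πR²; power emitted = 4πR²σT⁴. Equating and cancelling πR²:
T = ((1−a)S / 4σ)^(1/4) = (1100 / (4 × 5.67×10⁻⁸))^(1/4) = (4.85×10^9)^(1/4).
T = 264 K.

T ≈ 264 K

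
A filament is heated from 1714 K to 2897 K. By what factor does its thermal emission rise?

P ∝ T⁴, so the ratio is (2897/1714)⁴ = (1.690)⁴ = 8.16.

ratio ≈ 8.16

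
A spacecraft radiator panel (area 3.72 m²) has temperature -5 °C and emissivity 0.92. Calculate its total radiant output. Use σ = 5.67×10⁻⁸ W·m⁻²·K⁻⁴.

P ≈ 1000 W

-5 °C = 268 K.
Stefan–Boltzmann: P = εσAT⁴ = 0.92 × 5.67×10⁻⁸ × 3.72 × (268)⁴ = 0.92 × 5.67×10⁻⁸ × 3.72 × 5.16×10^9.
P = 1000 W.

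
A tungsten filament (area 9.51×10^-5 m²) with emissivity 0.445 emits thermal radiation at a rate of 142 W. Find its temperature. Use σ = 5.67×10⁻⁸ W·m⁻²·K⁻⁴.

T ≈ 2770 K

From P = εσAT⁴, T = (P / εσA)^(1/4) = (142 / (0.445 × 5.67×10⁻⁸ × 9.51×10^-5))^(1/4).
T = (5.92×10^13)^(1/4) = 2770 K.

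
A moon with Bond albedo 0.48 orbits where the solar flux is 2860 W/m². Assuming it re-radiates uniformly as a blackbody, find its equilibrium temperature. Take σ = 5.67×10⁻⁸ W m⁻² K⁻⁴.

Power absorbed = (1−a)S·πR²; power emitted = 4πR²σT⁴. Equating and cancelling πR²:
T = ((1−a)S / 4σ)^(1/4) = (1490 / (4 × 5.67×10⁻⁸))^(1/4) = (6.56×10^9)^(1/4).
T = 285 K.

T ≈ 285 K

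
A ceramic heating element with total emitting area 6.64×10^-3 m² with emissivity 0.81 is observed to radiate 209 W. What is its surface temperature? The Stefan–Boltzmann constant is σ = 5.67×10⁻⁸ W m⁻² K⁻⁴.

From P = εσAT⁴, T = (P / εσA)^(1/4) = (209 / (0.81 × 5.67×10⁻⁸ × 6.64×10^-3))^(1/4).
T = (6.85×10^11)^(1/4) = 910 K.

T ≈ 910 K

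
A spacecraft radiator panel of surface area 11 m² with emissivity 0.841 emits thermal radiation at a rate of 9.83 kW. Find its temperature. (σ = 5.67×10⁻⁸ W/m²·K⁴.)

From P = εσAT⁴, T = (P / εσA)^(1/4) = (9830 / (0.841 × 5.67×10⁻⁸ × 11.0))^(1/4).
T = (1.87×10^10)^(1/4) = 370 K.

T ≈ 370 K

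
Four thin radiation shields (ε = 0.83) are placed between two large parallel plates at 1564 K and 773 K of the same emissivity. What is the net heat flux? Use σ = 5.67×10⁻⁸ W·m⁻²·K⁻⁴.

q ≈ 45300 W/m²

Each of the 5 gaps contributes resistance (2/ε − 1) = 2/0.83 − 1 = 1.410; total = 7.048.
q = σ(T₁⁴ − T₂⁴) / 7.048 = 5.67×10⁻⁸ × 5.63×10^12 / 7.048 = 45300 W/m².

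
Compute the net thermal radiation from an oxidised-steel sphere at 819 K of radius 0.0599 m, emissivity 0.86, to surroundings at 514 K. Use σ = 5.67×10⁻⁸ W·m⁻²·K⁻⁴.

Q ≈ 836 W

A = 4πr² = 4π × (0.0599)² = 0.0451 m².
Q = εσA(T⁴ − T_s⁴). T⁴ − T_s⁴ = (819)⁴ − (514)⁴ = 4.50×10^11 − 6.98×10^10 = 3.80×10^11 K⁴.
Q = 0.86 × 5.67×10⁻⁸ × 0.0451 × 3.80×10^11 = 836 W.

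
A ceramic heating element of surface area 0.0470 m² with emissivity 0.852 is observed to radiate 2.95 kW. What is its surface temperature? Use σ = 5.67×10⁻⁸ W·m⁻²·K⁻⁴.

T ≈ 1070 K

From P = εσAT⁴, T = (P / εσA)^(1/4) = (2950 / (0.852 × 5.67×10⁻⁸ × 0.0470))^(1/4).
T = (1.30×10^12)^(1/4) = 1070 K.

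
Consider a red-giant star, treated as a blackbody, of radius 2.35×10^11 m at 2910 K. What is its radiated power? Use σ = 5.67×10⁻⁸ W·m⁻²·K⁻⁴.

A = 4πr² = 4π × (2.35×10^11)² = 6.94×10^23 m².
P = σAT⁴ = 5.67×10⁻⁸ × 6.94×10^23 × (2910)⁴ = 5.67×10⁻⁸ × 6.94×10^23 × 7.17×10^13.
P = 2.82×10^30 W.

P ≈ 2.82×10^30 W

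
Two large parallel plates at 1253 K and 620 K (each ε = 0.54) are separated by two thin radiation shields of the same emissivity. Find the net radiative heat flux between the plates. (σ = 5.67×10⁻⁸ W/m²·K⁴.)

q ≈ 16200 W/m²

Each of the 3 gaps contributes resistance (2/ε − 1) = 2/0.54 − 1 = 2.704; total = 8.111.
q = σ(T₁⁴ − T₂⁴) / 8.111 = 5.67×10⁻⁸ × 2.32×10^12 / 8.111 = 16200 W/m².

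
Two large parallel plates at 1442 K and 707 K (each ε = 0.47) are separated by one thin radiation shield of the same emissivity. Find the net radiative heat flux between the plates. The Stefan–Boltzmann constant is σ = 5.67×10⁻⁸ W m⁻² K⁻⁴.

q ≈ 35500 W/m²

Each of the 2 gaps contributes resistance (2/ε − 1) = 2/0.47 − 1 = 3.255; total = 6.511.
q = σ(T₁⁴ − T₂⁴) / 6.511 = 5.67×10⁻⁸ × 4.07×10^12 / 6.511 = 35500 W/m².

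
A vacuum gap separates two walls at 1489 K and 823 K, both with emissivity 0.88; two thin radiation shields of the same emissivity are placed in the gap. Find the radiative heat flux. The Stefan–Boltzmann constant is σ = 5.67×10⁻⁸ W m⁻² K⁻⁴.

Each of the 3 gaps contributes resistance (2/ε − 1) = 2/0.88 − 1 = 1.273; total = 3.818.
q = σ(T₁⁴ − T₂⁴) / 3.818 = 5.67×10⁻⁸ × 4.46×10^12 / 3.818 = 66200 W/m².

q ≈ 66200 W/m²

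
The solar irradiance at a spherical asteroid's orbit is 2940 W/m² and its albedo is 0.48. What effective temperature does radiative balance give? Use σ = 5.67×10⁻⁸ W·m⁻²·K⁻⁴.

T ≈ 287 K

Power absorbed = (1−a)S·πR²; power emitted = 4πR²σT⁴. Equating and cancelling πR²:
T = ((1−a)S / 4σ)^(1/4) = (1530 / (4 × 5.67×10⁻⁸))^(1/4) = (6.74×10^9)^(1/4).
T = 287 K.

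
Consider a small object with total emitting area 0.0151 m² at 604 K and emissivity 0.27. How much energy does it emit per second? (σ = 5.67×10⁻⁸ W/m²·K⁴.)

Stefan–Boltzmann: P = εσAT⁴ = 0.27 × 5.67×10⁻⁸ × 0.0151 × (604)⁴ = 0.27 × 5.67×10⁻⁸ × 0.0151 × 1.33×10^11.
P = 30.8 W.

P ≈ 30.8 W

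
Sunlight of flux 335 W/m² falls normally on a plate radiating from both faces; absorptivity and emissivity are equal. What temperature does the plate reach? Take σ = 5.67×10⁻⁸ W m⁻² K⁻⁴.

Absorbed flux αS = emitted flux 2εσT⁴ per unit area; with α = ε this gives T = (S/2σ)^(1/4).
T = (335 / (2 × 5.67×10⁻⁸))^(1/4) = (2.95×10^9)^(1/4).
T = 233 K.

T ≈ 233 K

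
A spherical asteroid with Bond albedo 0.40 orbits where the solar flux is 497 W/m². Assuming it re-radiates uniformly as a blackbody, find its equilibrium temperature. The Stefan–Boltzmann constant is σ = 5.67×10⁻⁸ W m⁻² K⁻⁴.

Power absorbed = (1−a)S·πR²; power emitted = 4πR²σT⁴. Equating and cancelling πR²:
T = ((1−a)S / 4σ)^(1/4) = (298 / (4 × 5.67×10⁻⁸))^(1/4) = (1.31×10^9)^(1/4).
T = 190 K.

T ≈ 190 K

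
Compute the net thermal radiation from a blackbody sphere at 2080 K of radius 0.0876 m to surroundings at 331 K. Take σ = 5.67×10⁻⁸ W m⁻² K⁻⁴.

Q ≈ 1.02×10^5 W

A = 4πr² = 4π × (0.0876)² = 0.0964 m².
Q = σA(T⁴ − T_s⁴). T⁴ − T_s⁴ = (2080)⁴ − (331)⁴ = 1.87×10^13 − 1.20×10^10 = 1.87×10^13 K⁴.
Q = 5.67×10⁻⁸ × 0.0964 × 1.87×10^13 = 1.02×10^5 W.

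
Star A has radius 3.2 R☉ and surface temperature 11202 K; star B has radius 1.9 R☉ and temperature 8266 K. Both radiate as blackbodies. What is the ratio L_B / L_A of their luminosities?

L = 4πR²σT⁴ ∝ R²T⁴, so L_B/L_A = (1.9/3.2)² × (8266/11202)⁴ = 0.353 × 0.296 = 0.105.

L_B/L_A ≈ 0.105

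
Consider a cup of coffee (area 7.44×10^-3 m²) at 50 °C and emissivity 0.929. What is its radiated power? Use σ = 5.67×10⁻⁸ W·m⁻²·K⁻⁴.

P ≈ 4.27 W

50 °C = 323 K.
P = εσAT⁴ = 0.929 × 5.67×10⁻⁸ × 7.44×10^-3 × (323)⁴ = 0.929 × 5.67×10⁻⁸ × 7.44×10^-3 × 1.09×10^10.
P = 4.27 W.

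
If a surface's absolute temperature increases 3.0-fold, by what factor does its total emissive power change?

factor ≈ 81.0

P ∝ T⁴, so the power scales as (3.0)⁴ = 81.0.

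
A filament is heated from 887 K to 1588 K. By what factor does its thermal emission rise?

ratio ≈ 10.3

P ∝ T⁴, so the ratio is (1588/887)⁴ = (1.790)⁴ = 10.3.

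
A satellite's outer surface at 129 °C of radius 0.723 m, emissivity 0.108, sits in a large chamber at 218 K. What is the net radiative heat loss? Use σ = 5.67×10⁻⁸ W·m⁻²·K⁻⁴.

Q ≈ 960 W

A = 4πr² = 4π × (0.723)² = 6.57 m².
Convert: 129 °C = 402 K.
Q = εσA(T⁴ − T_s⁴). T⁴ − T_s⁴ = (402)⁴ − (218)⁴ = 2.61×10^10 − 2.26×10^9 = 2.39×10^10 K⁴.
Q = 0.108 × 5.67×10⁻⁸ × 6.57 × 2.39×10^10 = 960 W.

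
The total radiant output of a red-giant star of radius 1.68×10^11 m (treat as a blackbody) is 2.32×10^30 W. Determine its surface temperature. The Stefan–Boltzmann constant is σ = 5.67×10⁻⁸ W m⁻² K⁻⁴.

T ≈ 3280 K

A = 4πr² = 4π × (1.68×10^11)² = 3.55×10^23 m².
From P = σAT⁴, T = (P / σA)^(1/4) = (2.32×10^30 / (5.67×10⁻⁸ × 3.55×10^23))^(1/4).
T = (1.15×10^14)^(1/4) = 3280 K.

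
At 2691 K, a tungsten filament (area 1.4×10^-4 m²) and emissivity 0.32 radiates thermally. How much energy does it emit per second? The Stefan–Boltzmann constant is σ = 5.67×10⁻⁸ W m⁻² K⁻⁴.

P ≈ 133 W

Stefan–Boltzmann: P = εσAT⁴ = 0.32 × 5.67×10⁻⁸ × 1.40×10^-4 × (2691)⁴ = 0.32 × 5.67×10⁻⁸ × 1.40×10^-4 × 5.24×10^13.
P = 133 W.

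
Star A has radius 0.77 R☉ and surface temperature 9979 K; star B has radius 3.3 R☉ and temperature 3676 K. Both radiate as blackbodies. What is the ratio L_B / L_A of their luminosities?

L_B/L_A ≈ 0.338

L = 4πR²σT⁴ ∝ R²T⁴, so L_B/L_A = (3.3/0.77)² × (3676/9979)⁴ = 18.4 × 0.0184 = 0.338.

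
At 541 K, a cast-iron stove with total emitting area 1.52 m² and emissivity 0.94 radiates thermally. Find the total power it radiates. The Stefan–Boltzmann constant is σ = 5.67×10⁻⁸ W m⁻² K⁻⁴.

Stefan–Boltzmann: P = εσAT⁴ = 0.94 × 5.67×10⁻⁸ × 1.52 × (541)⁴ = 0.94 × 5.67×10⁻⁸ × 1.52 × 8.57×10^10.
P = 6940 W.

P ≈ 6940 W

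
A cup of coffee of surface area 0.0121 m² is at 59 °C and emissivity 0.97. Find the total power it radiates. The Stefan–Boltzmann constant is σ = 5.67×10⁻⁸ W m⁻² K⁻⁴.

P ≈ 8.09 W

59 °C = 332 K.
P = εσAT⁴ = 0.97 × 5.67×10⁻⁸ × 0.0121 × (332)⁴ = 0.97 × 5.67×10⁻⁸ × 0.0121 × 1.21×10^10.
P = 8.09 W.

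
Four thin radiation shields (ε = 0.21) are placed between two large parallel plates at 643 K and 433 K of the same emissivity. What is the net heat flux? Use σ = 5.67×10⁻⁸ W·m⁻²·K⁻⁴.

Each of the 5 gaps contributes resistance (2/ε − 1) = 2/0.21 − 1 = 8.524; total = 42.62.
q = σ(T₁⁴ − T₂⁴) / 42.62 = 5.67×10⁻⁸ × 1.36×10^11 / 42.62 = 181 W/m².

q ≈ 181 W/m²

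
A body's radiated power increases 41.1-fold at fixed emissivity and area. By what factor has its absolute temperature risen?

P ∝ T⁴ ⇒ T ∝ P^(1/4), so T scales by (41.1)^(1/4) = 2.53.

factor ≈ 2.53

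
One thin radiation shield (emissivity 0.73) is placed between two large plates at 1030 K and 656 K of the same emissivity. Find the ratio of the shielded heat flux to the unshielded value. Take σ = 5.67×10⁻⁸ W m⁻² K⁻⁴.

With N identical shields there are N+1 = 2 gaps in series, each with the same radiative resistance, so the flux falls to 1/(N+1) of its unshielded value.

ratio ≈ 0.500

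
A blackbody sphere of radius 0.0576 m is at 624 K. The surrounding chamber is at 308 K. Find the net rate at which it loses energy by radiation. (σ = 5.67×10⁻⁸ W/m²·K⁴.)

Q ≈ 337 W

A = 4πr² = 4π × (0.0576)² = 0.0417 m².
Q = σA(T⁴ − T_s⁴). T⁴ − T_s⁴ = (624)⁴ − (308)⁴ = 1.52×10^11 − 9.00×10^9 = 1.43×10^11 K⁴.
Q = 5.67×10⁻⁸ × 0.0417 × 1.43×10^11 = 337 W.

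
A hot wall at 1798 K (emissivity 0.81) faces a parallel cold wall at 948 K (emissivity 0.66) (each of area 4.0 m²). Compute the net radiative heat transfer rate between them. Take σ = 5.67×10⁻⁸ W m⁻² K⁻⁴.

For two large parallel gray plates, q = σ(T₁⁴ − T₂⁴) / (1/ε₁ + 1/ε₂ − 1).
1/ε₁ + 1/ε₂ − 1 = 1/0.81 + 1/0.66 − 1 = 1.750.
T₁⁴ − T₂⁴ = 1.05×10^13 − 8.08×10^11 = 9.64×10^12 K⁴.
q = 5.67×10⁻⁸ × 9.64×10^12 / 1.750 = 3.12×10^5 W/m².
Q = q·A = 3.12×10^5 × 4.0 = 1.25×10^6 W.

Q ≈ 1.25×10^6 W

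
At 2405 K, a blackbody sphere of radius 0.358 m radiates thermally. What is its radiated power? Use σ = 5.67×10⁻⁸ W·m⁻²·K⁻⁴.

P ≈ 3.06×10^6 W

A = 4πr² = 4π × (0.358)² = 1.61 m².
P = σAT⁴ = 5.67×10⁻⁸ × 1.61 × (2405)⁴ = 5.67×10⁻⁸ × 1.61 × 3.35×10^13.
P = 3.06×10^6 W.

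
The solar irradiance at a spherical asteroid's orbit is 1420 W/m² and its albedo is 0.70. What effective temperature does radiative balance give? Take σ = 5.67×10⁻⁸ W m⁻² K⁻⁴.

Power absorbed = (1−a)S·πR²; power emitted = 4πR²σT⁴. Equating and cancelling πR²:
T = ((1−a)S / 4σ)^(1/4) = (426 / (4 × 5.67×10⁻⁸))^(1/4) = (1.88×10^9)^(1/4).
T = 208 K.

T ≈ 208 K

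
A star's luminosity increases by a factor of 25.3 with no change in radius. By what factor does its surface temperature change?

factor ≈ 2.24

P ∝ T⁴ ⇒ T ∝ P^(1/4), so T scales by (25.3)^(1/4) = 2.24.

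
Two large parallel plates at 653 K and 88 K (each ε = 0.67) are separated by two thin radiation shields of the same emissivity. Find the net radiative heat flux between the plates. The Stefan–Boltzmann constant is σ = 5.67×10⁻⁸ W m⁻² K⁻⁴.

q ≈ 1730 W/m²

Each of the 3 gaps contributes resistance (2/ε − 1) = 2/0.67 − 1 = 1.985; total = 5.955.
q = σ(T₁⁴ − T₂⁴) / 5.955 = 5.67×10⁻⁸ × 1.82×10^11 / 5.955 = 1730 W/m².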